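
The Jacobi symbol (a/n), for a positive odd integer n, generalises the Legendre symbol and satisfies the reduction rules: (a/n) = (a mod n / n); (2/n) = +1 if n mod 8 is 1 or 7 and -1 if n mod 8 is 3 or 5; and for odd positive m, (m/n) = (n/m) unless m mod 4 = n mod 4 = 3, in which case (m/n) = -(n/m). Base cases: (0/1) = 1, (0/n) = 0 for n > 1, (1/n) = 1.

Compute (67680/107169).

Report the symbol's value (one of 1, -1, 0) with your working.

67680 = 2^5·2115; (2/107169) = +1 since 107169 mod 8 = 1, so (67680/107169) = (+1)^5·(2115/107169); sign now +1
reciprocity: (2115/107169) = +1·(107169/2115) since 2115 mod 4 = 3, 107169 mod 4 = 1; sign now +1
(107169/2115) = (1419/2115)   [reduce mod 2115]
reciprocity: (1419/2115) = -1·(2115/1419) since 1419 mod 4 = 3, 2115 mod 4 = 3; sign now -1
(2115/1419) = (696/1419)   [reduce mod 1419]
696 = 2^3·87; (2/1419) = -1 since 1419 mod 8 = 3, so (696/1419) = (-1)^3·(87/1419); sign now +1
reciprocity: (87/1419) = -1·(1419/87) since 87 mod 4 = 3, 1419 mod 4 = 3; sign now -1
(1419/87) = (27/87)   [reduce mod 87]
reciprocity: (27/87) = -1·(87/27) since 27 mod 4 = 3, 87 mod 4 = 3; sign now +1
(87/27) = (6/27)   [reduce mod 27]
6 = 2^1·3; (2/27) = -1 since 27 mod 8 = 3, so (6/27) = (-1)^1·(3/27); sign now -1
reciprocity: (3/27) = -1·(27/3) since 3 mod 4 = 3, 27 mod 4 = 3; sign now +1
(27/3) = (0/3)   [reduce mod 3]
(0/3) = 0   [gcd(a, n) > 1]; final value = 0

0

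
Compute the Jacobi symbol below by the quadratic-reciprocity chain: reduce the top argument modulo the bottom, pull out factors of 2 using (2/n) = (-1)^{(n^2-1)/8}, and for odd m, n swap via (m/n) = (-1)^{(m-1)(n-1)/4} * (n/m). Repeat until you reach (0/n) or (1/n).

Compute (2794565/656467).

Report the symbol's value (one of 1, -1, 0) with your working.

-1

(2794565/656467) = (168697/656467)   [reduce mod 656467]
reciprocity: (168697/656467) = +1·(656467/168697) since 168697 mod 4 = 1, 656467 mod 4 = 3; sign now +1
(656467/168697) = (150376/168697)   [reduce mod 168697]
150376 = 2^3·18797; (2/168697) = +1 since 168697 mod 8 = 1, so (150376/168697) = (+1)^3·(18797/168697); sign now +1
reciprocity: (18797/168697) = +1·(168697/18797) since 18797 mod 4 = 1, 168697 mod 4 = 1; sign now +1
(168697/18797) = (18321/18797)   [reduce mod 18797]
reciprocity: (18321/18797) = +1·(18797/18321) since 18321 mod 4 = 1, 18797 mod 4 = 1; sign now +1
(18797/18321) = (476/18321)   [reduce mod 18321]
476 = 2^2·119; (2/18321) = +1 since 18321 mod 8 = 1, so (476/18321) = (+1)^2·(119/18321); sign now +1
reciprocity: (119/18321) = +1·(18321/119) since 119 mod 4 = 3, 18321 mod 4 = 1; sign now +1
(18321/119) = (114/119)   [reduce mod 119]
114 = 2^1·57; (2/119) = +1 since 119 mod 8 = 7, so (114/119) = (+1)^1·(57/119); sign now +1
reciprocity: (57/119) = +1·(119/57) since 57 mod 4 = 1, 119 mod 4 = 3; sign now +1
(119/57) = (5/57)   [reduce mod 57]
reciprocity: (5/57) = +1·(57/5) since 5 mod 4 = 1, 57 mod 4 = 1; sign now +1
(57/5) = (2/5)   [reduce mod 5]
2 = 2^1·1; (2/5) = -1 since 5 mod 8 = 5, so (2/5) = (-1)^1·(1/5); sign now -1
(1/5) = 1; final value = sign = -1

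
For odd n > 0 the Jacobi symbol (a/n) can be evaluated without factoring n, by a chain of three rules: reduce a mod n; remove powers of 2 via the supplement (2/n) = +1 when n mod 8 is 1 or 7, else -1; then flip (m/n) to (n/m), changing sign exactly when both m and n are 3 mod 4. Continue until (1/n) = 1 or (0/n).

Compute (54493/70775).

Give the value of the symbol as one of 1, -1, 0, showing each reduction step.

-1

flip (54493/70775) -> (70775/54493): both odd, 54493 mod 4 = 1, 70775 mod 4 = 3, so the flip contributes +1; sign now +1
(70775/54493): 70775 mod 54493 = 16282, so (70775/54493) = (16282/54493)
factor out 2^1: 16282 = 2^1·8141; with 54493 mod 8 = 5, (2/54493) = -1; sign now -1; continue with (8141/54493)
flip (8141/54493) -> (54493/8141): both odd, 8141 mod 4 = 1, 54493 mod 4 = 1, so the flip contributes +1; sign now -1
(54493/8141): 54493 mod 8141 = 5647, so (54493/8141) = (5647/8141)
flip (5647/8141) -> (8141/5647): both odd, 5647 mod 4 = 3, 8141 mod 4 = 1, so the flip contributes +1; sign now -1
(8141/5647): 8141 mod 5647 = 2494, so (8141/5647) = (2494/5647)
factor out 2^1: 2494 = 2^1·1247; with 5647 mod 8 = 7, (2/5647) = +1; sign now -1; continue with (1247/5647)
flip (1247/5647) -> (5647/1247): both odd, 1247 mod 4 = 3, 5647 mod 4 = 3, so the flip contributes -1; sign now +1
(5647/1247): 5647 mod 1247 = 659, so (5647/1247) = (659/1247)
flip (659/1247) -> (1247/659): both odd, 659 mod 4 = 3, 1247 mod 4 = 3, so the flip contributes -1; sign now -1
(1247/659): 1247 mod 659 = 588, so (1247/659) = (588/659)
factor out 2^2: 588 = 2^2·147; with 659 mod 8 = 3, (2/659) = -1; sign now -1; continue with (147/659)
flip (147/659) -> (659/147): both odd, 147 mod 4 = 3, 659 mod 4 = 3, so the flip contributes -1; sign now +1
(659/147): 659 mod 147 = 71, so (659/147) = (71/147)
flip (71/147) -> (147/71): both odd, 71 mod 4 = 3, 147 mod 4 = 3, so the flip contributes -1; sign now -1
(147/71): 147 mod 71 = 5, so (147/71) = (5/71)
flip (5/71) -> (71/5): both odd, 5 mod 4 = 1, 71 mod 4 = 3, so the flip contributes +1; sign now -1
(71/5): 71 mod 5 = 1, so (71/5) = (1/5)
reached (1/5) = 1, so the symbol is -1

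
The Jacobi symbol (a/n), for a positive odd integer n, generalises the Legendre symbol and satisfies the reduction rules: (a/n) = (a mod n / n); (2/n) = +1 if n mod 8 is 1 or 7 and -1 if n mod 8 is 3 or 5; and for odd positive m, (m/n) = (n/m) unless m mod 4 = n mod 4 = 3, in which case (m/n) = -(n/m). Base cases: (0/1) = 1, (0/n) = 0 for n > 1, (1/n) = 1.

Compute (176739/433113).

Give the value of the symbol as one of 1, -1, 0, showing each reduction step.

0

flip (176739/433113) -> (433113/176739): both odd, 176739 mod 4 = 3, 433113 mod 4 = 1, so the flip contributes +1; sign now +1
(433113/176739): 433113 mod 176739 = 79635, so (433113/176739) = (79635/176739)
flip (79635/176739) -> (176739/79635): both odd, 79635 mod 4 = 3, 176739 mod 4 = 3, so the flip contributes -1; sign now -1
(176739/79635): 176739 mod 79635 = 17469, so (176739/79635) = (17469/79635)
flip (17469/79635) -> (79635/17469): both odd, 17469 mod 4 = 1, 79635 mod 4 = 3, so the flip contributes +1; sign now -1
(79635/17469): 79635 mod 17469 = 9759, so (79635/17469) = (9759/17469)
flip (9759/17469) -> (17469/9759): both odd, 9759 mod 4 = 3, 17469 mod 4 = 1, so the flip contributes +1; sign now -1
(17469/9759): 17469 mod 9759 = 7710, so (17469/9759) = (7710/9759)
factor out 2^1: 7710 = 2^1·3855; with 9759 mod 8 = 7, (2/9759) = +1; sign now -1; continue with (3855/9759)
flip (3855/9759) -> (9759/3855): both odd, 3855 mod 4 = 3, 9759 mod 4 = 3, so the flip contributes -1; sign now +1
(9759/3855): 9759 mod 3855 = 2049, so (9759/3855) = (2049/3855)
flip (2049/3855) -> (3855/2049): both odd, 2049 mod 4 = 1, 3855 mod 4 = 3, so the flip contributes +1; sign now +1
(3855/2049): 3855 mod 2049 = 1806, so (3855/2049) = (1806/2049)
factor out 2^1: 1806 = 2^1·903; with 2049 mod 8 = 1, (2/2049) = +1; sign now +1; continue with (903/2049)
flip (903/2049) -> (2049/903): both odd, 903 mod 4 = 3, 2049 mod 4 = 1, so the flip contributes +1; sign now +1
(2049/903): 2049 mod 903 = 243, so (2049/903) = (243/903)
flip (243/903) -> (903/243): both odd, 243 mod 4 = 3, 903 mod 4 = 3, so the flip contributes -1; sign now -1
(903/243): 903 mod 243 = 174, so (903/243) = (174/243)
factor out 2^1: 174 = 2^1·87; with 243 mod 8 = 3, (2/243) = -1; sign now +1; continue with (87/243)
flip (87/243) -> (243/87): both odd, 87 mod 4 = 3, 243 mod 4 = 3, so the flip contributes -1; sign now -1
(243/87): 243 mod 87 = 69, so (243/87) = (69/87)
flip (69/87) -> (87/69): both odd, 69 mod 4 = 1, 87 mod 4 = 3, so the flip contributes +1; sign now -1
(87/69): 87 mod 69 = 18, so (87/69) = (18/69)
factor out 2^1: 18 = 2^1·9; with 69 mod 8 = 5, (2/69) = -1; sign now +1; continue with (9/69)
flip (9/69) -> (69/9): both odd, 9 mod 4 = 1, 69 mod 4 = 1, so the flip contributes +1; sign now +1
(69/9): 69 mod 9 = 6, so (69/9) = (6/9)
factor out 2^1: 6 = 2^1·3; with 9 mod 8 = 1, (2/9) = +1; sign now +1; continue with (3/9)
flip (3/9) -> (9/3): both odd, 3 mod 4 = 3, 9 mod 4 = 1, so the flip contributes +1; sign now +1
(9/3): 9 mod 3 = 0, so (9/3) = (0/3)
reached (0/3); gcd(a, n) > 1, so (0/3) = 0 and the symbol is 0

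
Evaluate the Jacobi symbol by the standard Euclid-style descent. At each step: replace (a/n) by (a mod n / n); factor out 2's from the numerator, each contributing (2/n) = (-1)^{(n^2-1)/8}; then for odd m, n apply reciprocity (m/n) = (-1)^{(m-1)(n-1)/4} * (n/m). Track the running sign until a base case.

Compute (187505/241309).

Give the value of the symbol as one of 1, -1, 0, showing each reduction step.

flip (187505/241309) -> (241309/187505): both odd, 187505 mod 4 = 1, 241309 mod 4 = 1, so the flip contributes +1; sign now +1
(241309/187505): 241309 mod 187505 = 53804, so (241309/187505) = (53804/187505)
factor out 2^2: 53804 = 2^2·13451; with 187505 mod 8 = 1, (2/187505) = +1; sign now +1; continue with (13451/187505)
flip (13451/187505) -> (187505/13451): both odd, 13451 mod 4 = 3, 187505 mod 4 = 1, so the flip contributes +1; sign now +1
(187505/13451): 187505 mod 13451 = 12642, so (187505/13451) = (12642/13451)
factor out 2^1: 12642 = 2^1·6321; with 13451 mod 8 = 3, (2/13451) = -1; sign now -1; continue with (6321/13451)
flip (6321/13451) -> (13451/6321): both odd, 6321 mod 4 = 1, 13451 mod 4 = 3, so the flip contributes +1; sign now -1
(13451/6321): 13451 mod 6321 = 809, so (13451/6321) = (809/6321)
flip (809/6321) -> (6321/809): both odd, 809 mod 4 = 1, 6321 mod 4 = 1, so the flip contributes +1; sign now -1
(6321/809): 6321 mod 809 = 658, so (6321/809) = (658/809)
factor out 2^1: 658 = 2^1·329; with 809 mod 8 = 1, (2/809) = +1; sign now -1; continue with (329/809)
flip (329/809) -> (809/329): both odd, 329 mod 4 = 1, 809 mod 4 = 1, so the flip contributes +1; sign now -1
(809/329): 809 mod 329 = 151, so (809/329) = (151/329)
flip (151/329) -> (329/151): both odd, 151 mod 4 = 3, 329 mod 4 = 1, so the flip contributes +1; sign now -1
(329/151): 329 mod 151 = 27, so (329/151) = (27/151)
flip (27/151) -> (151/27): both odd, 27 mod 4 = 3, 151 mod 4 = 3, so the flip contributes -1; sign now +1
(151/27): 151 mod 27 = 16, so (151/27) = (16/27)
factor out 2^4: 16 = 2^4·1; with 27 mod 8 = 3, (2/27) = -1; sign now +1; continue with (1/27)
reached (1/27) = 1, so the symbol is +1

1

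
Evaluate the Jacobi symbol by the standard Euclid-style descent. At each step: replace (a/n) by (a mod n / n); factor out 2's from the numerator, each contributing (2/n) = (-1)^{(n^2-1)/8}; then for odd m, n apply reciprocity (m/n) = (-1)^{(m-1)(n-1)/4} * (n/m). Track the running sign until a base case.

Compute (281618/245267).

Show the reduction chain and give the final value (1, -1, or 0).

1

(281618/245267) = (36351/245267)   [reduce mod 245267]
reciprocity: (36351/245267) = -1·(245267/36351) since 36351 mod 4 = 3, 245267 mod 4 = 3; sign now -1
(245267/36351) = (27161/36351)   [reduce mod 36351]
reciprocity: (27161/36351) = +1·(36351/27161) since 27161 mod 4 = 1, 36351 mod 4 = 3; sign now -1
(36351/27161) = (9190/27161)   [reduce mod 27161]
9190 = 2^1·4595; (2/27161) = +1 since 27161 mod 8 = 1, so (9190/27161) = (+1)^1·(4595/27161); sign now -1
reciprocity: (4595/27161) = +1·(27161/4595) since 4595 mod 4 = 3, 27161 mod 4 = 1; sign now -1
(27161/4595) = (4186/4595)   [reduce mod 4595]
4186 = 2^1·2093; (2/4595) = -1 since 4595 mod 8 = 3, so (4186/4595) = (-1)^1·(2093/4595); sign now +1
reciprocity: (2093/4595) = +1·(4595/2093) since 2093 mod 4 = 1, 4595 mod 4 = 3; sign now +1
(4595/2093) = (409/2093)   [reduce mod 2093]
reciprocity: (409/2093) = +1·(2093/409) since 409 mod 4 = 1, 2093 mod 4 = 1; sign now +1
(2093/409) = (48/409)   [reduce mod 409]
48 = 2^4·3; (2/409) = +1 since 409 mod 8 = 1, so (48/409) = (+1)^4·(3/409); sign now +1
reciprocity: (3/409) = +1·(409/3) since 3 mod 4 = 3, 409 mod 4 = 1; sign now +1
(409/3) = (1/3)   [reduce mod 3]
(1/3) = 1; final value = sign = +1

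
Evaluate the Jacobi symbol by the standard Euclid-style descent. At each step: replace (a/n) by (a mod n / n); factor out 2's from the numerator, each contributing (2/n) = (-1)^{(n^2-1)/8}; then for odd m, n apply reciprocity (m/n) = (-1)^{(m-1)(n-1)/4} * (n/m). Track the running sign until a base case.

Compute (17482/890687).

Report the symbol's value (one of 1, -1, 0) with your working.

factor out 2^1: 17482 = 2^1·8741; with 890687 mod 8 = 7, (2/890687) = +1; sign now +1; continue with (8741/890687)
flip (8741/890687) -> (890687/8741): both odd, 8741 mod 4 = 1, 890687 mod 4 = 3, so the flip contributes +1; sign now +1
(890687/8741): 890687 mod 8741 = 7846, so (890687/8741) = (7846/8741)
factor out 2^1: 7846 = 2^1·3923; with 8741 mod 8 = 5, (2/8741) = -1; sign now -1; continue with (3923/8741)
flip (3923/8741) -> (8741/3923): both odd, 3923 mod 4 = 3, 8741 mod 4 = 1, so the flip contributes +1; sign now -1
(8741/3923): 8741 mod 3923 = 895, so (8741/3923) = (895/3923)
flip (895/3923) -> (3923/895): both odd, 895 mod 4 = 3, 3923 mod 4 = 3, so the flip contributes -1; sign now +1
(3923/895): 3923 mod 895 = 343, so (3923/895) = (343/895)
flip (343/895) -> (895/343): both odd, 343 mod 4 = 3, 895 mod 4 = 3, so the flip contributes -1; sign now -1
(895/343): 895 mod 343 = 209, so (895/343) = (209/343)
flip (209/343) -> (343/209): both odd, 209 mod 4 = 1, 343 mod 4 = 3, so the flip contributes +1; sign now -1
(343/209): 343 mod 209 = 134, so (343/209) = (134/209)
factor out 2^1: 134 = 2^1·67; with 209 mod 8 = 1, (2/209) = +1; sign now -1; continue with (67/209)
flip (67/209) -> (209/67): both odd, 67 mod 4 = 3, 209 mod 4 = 1, so the flip contributes +1; sign now -1
(209/67): 209 mod 67 = 8, so (209/67) = (8/67)
factor out 2^3: 8 = 2^3·1; with 67 mod 8 = 3, (2/67) = -1; sign now +1; continue with (1/67)
reached (1/67) = 1, so the symbol is +1

1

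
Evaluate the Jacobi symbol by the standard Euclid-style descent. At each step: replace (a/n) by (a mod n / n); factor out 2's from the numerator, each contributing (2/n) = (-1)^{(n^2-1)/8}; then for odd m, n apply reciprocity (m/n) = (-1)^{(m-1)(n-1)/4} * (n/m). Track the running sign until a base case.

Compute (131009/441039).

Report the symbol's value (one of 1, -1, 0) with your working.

flip (131009/441039) -> (441039/131009): both odd, 131009 mod 4 = 1, 441039 mod 4 = 3, so the flip contributes +1; sign now +1
(441039/131009): 441039 mod 131009 = 48012, so (441039/131009) = (48012/131009)
factor out 2^2: 48012 = 2^2·12003; with 131009 mod 8 = 1, (2/131009) = +1; sign now +1; continue with (12003/131009)
flip (12003/131009) -> (131009/12003): both odd, 12003 mod 4 = 3, 131009 mod 4 = 1, so the flip contributes +1; sign now +1
(131009/12003): 131009 mod 12003 = 10979, so (131009/12003) = (10979/12003)
flip (10979/12003) -> (12003/10979): both odd, 10979 mod 4 = 3, 12003 mod 4 = 3, so the flip contributes -1; sign now -1
(12003/10979): 12003 mod 10979 = 1024, so (12003/10979) = (1024/10979)
factor out 2^10: 1024 = 2^10·1; with 10979 mod 8 = 3, (2/10979) = -1; sign now -1; continue with (1/10979)
reached (1/10979) = 1, so the symbol is -1

-1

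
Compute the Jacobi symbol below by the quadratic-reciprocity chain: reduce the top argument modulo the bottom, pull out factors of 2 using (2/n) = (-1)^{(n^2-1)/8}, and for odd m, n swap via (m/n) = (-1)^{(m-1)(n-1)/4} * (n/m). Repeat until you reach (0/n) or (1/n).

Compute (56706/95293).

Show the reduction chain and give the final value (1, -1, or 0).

56706 = 2^1·28353; (2/95293) = -1 since 95293 mod 8 = 5, so (56706/95293) = (-1)^1·(28353/95293); sign now -1
reciprocity: (28353/95293) = +1·(95293/28353) since 28353 mod 4 = 1, 95293 mod 4 = 1; sign now -1
(95293/28353) = (10234/28353)   [reduce mod 28353]
10234 = 2^1·5117; (2/28353) = +1 since 28353 mod 8 = 1, so (10234/28353) = (+1)^1·(5117/28353); sign now -1
reciprocity: (5117/28353) = +1·(28353/5117) since 5117 mod 4 = 1, 28353 mod 4 = 1; sign now -1
(28353/5117) = (2768/5117)   [reduce mod 5117]
2768 = 2^4·173; (2/5117) = -1 since 5117 mod 8 = 5, so (2768/5117) = (-1)^4·(173/5117); sign now -1
reciprocity: (173/5117) = +1·(5117/173) since 173 mod 4 = 1, 5117 mod 4 = 1; sign now -1
(5117/173) = (100/173)   [reduce mod 173]
100 = 2^2·25; (2/173) = -1 since 173 mod 8 = 5, so (100/173) = (-1)^2·(25/173); sign now -1
reciprocity: (25/173) = +1·(173/25) since 25 mod 4 = 1, 173 mod 4 = 1; sign now -1
(173/25) = (23/25)   [reduce mod 25]
reciprocity: (23/25) = +1·(25/23) since 23 mod 4 = 3, 25 mod 4 = 1; sign now -1
(25/23) = (2/23)   [reduce mod 23]
2 = 2^1·1; (2/23) = +1 since 23 mod 8 = 7, so (2/23) = (+1)^1·(1/23); sign now -1
(1/23) = 1; final value = sign = -1

-1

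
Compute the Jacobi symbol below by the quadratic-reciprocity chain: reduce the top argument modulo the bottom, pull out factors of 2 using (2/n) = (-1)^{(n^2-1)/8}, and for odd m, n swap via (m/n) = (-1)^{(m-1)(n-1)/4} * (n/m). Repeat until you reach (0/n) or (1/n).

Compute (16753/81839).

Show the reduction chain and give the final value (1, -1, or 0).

1

flip (16753/81839) -> (81839/16753): both odd, 16753 mod 4 = 1, 81839 mod 4 = 3, so the flip contributes +1; sign now +1
(81839/16753): 81839 mod 16753 = 14827, so (81839/16753) = (14827/16753)
flip (14827/16753) -> (16753/14827): both odd, 14827 mod 4 = 3, 16753 mod 4 = 1, so the flip contributes +1; sign now +1
(16753/14827): 16753 mod 14827 = 1926, so (16753/14827) = (1926/14827)
factor out 2^1: 1926 = 2^1·963; with 14827 mod 8 = 3, (2/14827) = -1; sign now -1; continue with (963/14827)
flip (963/14827) -> (14827/963): both odd, 963 mod 4 = 3, 14827 mod 4 = 3, so the flip contributes -1; sign now +1
(14827/963): 14827 mod 963 = 382, so (14827/963) = (382/963)
factor out 2^1: 382 = 2^1·191; with 963 mod 8 = 3, (2/963) = -1; sign now -1; continue with (191/963)
flip (191/963) -> (963/191): both odd, 191 mod 4 = 3, 963 mod 4 = 3, so the flip contributes -1; sign now +1
(963/191): 963 mod 191 = 8, so (963/191) = (8/191)
factor out 2^3: 8 = 2^3·1; with 191 mod 8 = 7, (2/191) = +1; sign now +1; continue with (1/191)
reached (1/191) = 1, so the symbol is +1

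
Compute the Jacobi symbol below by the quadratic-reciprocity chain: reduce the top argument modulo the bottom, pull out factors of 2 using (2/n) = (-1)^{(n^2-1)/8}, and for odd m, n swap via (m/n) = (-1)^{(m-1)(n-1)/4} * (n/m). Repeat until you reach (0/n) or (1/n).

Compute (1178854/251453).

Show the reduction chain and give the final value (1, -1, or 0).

(1178854/251453): 1178854 mod 251453 = 173042, so (1178854/251453) = (173042/251453)
factor out 2^1: 173042 = 2^1·86521; with 251453 mod 8 = 5, (2/251453) = -1; sign now -1; continue with (86521/251453)
flip (86521/251453) -> (251453/86521): both odd, 86521 mod 4 = 1, 251453 mod 4 = 1, so the flip contributes +1; sign now -1
(251453/86521): 251453 mod 86521 = 78411, so (251453/86521) = (78411/86521)
flip (78411/86521) -> (86521/78411): both odd, 78411 mod 4 = 3, 86521 mod 4 = 1, so the flip contributes +1; sign now -1
(86521/78411): 86521 mod 78411 = 8110, so (86521/78411) = (8110/78411)
factor out 2^1: 8110 = 2^1·4055; with 78411 mod 8 = 3, (2/78411) = -1; sign now +1; continue with (4055/78411)
flip (4055/78411) -> (78411/4055): both odd, 4055 mod 4 = 3, 78411 mod 4 = 3, so the flip contributes -1; sign now -1
(78411/4055): 78411 mod 4055 = 1366, so (78411/4055) = (1366/4055)
factor out 2^1: 1366 = 2^1·683; with 4055 mod 8 = 7, (2/4055) = +1; sign now -1; continue with (683/4055)
flip (683/4055) -> (4055/683): both odd, 683 mod 4 = 3, 4055 mod 4 = 3, so the flip contributes -1; sign now +1
(4055/683): 4055 mod 683 = 640, so (4055/683) = (640/683)
factor out 2^7: 640 = 2^7·5; with 683 mod 8 = 3, (2/683) = -1; sign now -1; continue with (5/683)
flip (5/683) -> (683/5): both odd, 5 mod 4 = 1, 683 mod 4 = 3, so the flip contributes +1; sign now -1
(683/5): 683 mod 5 = 3, so (683/5) = (3/5)
flip (3/5) -> (5/3): both odd, 3 mod 4 = 3, 5 mod 4 = 1, so the flip contributes +1; sign now -1
(5/3): 5 mod 3 = 2, so (5/3) = (2/3)
factor out 2^1: 2 = 2^1·1; with 3 mod 8 = 3, (2/3) = -1; sign now +1; continue with (1/3)
reached (1/3) = 1, so the symbol is +1

1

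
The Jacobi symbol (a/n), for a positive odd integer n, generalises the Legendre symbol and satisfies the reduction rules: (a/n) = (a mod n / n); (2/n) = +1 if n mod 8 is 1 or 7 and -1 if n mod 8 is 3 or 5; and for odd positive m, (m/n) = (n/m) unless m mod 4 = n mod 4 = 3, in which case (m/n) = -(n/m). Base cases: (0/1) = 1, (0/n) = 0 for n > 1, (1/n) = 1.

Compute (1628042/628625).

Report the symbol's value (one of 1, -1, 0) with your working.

(1628042/628625): 1628042 mod 628625 = 370792, so (1628042/628625) = (370792/628625)
factor out 2^3: 370792 = 2^3·46349; with 628625 mod 8 = 1, (2/628625) = +1; sign now +1; continue with (46349/628625)
flip (46349/628625) -> (628625/46349): both odd, 46349 mod 4 = 1, 628625 mod 4 = 1, so the flip contributes +1; sign now +1
(628625/46349): 628625 mod 46349 = 26088, so (628625/46349) = (26088/46349)
factor out 2^3: 26088 = 2^3·3261; with 46349 mod 8 = 5, (2/46349) = -1; sign now -1; continue with (3261/46349)
flip (3261/46349) -> (46349/3261): both odd, 3261 mod 4 = 1, 46349 mod 4 = 1, so the flip contributes +1; sign now -1
(46349/3261): 46349 mod 3261 = 695, so (46349/3261) = (695/3261)
flip (695/3261) -> (3261/695): both odd, 695 mod 4 = 3, 3261 mod 4 = 1, so the flip contributes +1; sign now -1
(3261/695): 3261 mod 695 = 481, so (3261/695) = (481/695)
flip (481/695) -> (695/481): both odd, 481 mod 4 = 1, 695 mod 4 = 3, so the flip contributes +1; sign now -1
(695/481): 695 mod 481 = 214, so (695/481) = (214/481)
factor out 2^1: 214 = 2^1·107; with 481 mod 8 = 1, (2/481) = +1; sign now -1; continue with (107/481)
flip (107/481) -> (481/107): both odd, 107 mod 4 = 3, 481 mod 4 = 1, so the flip contributes +1; sign now -1
(481/107): 481 mod 107 = 53, so (481/107) = (53/107)
flip (53/107) -> (107/53): both odd, 53 mod 4 = 1, 107 mod 4 = 3, so the flip contributes +1; sign now -1
(107/53): 107 mod 53 = 1, so (107/53) = (1/53)
reached (1/53) = 1, so the symbol is -1

-1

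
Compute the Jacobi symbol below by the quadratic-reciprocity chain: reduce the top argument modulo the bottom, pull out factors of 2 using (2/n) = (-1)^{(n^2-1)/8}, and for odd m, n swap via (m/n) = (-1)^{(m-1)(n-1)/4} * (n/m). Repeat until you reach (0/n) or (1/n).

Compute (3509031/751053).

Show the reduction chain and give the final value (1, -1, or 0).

0

(3509031/751053): 3509031 mod 751053 = 504819, so (3509031/751053) = (504819/751053)
flip (504819/751053) -> (751053/504819): both odd, 504819 mod 4 = 3, 751053 mod 4 = 1, so the flip contributes +1; sign now +1
(751053/504819): 751053 mod 504819 = 246234, so (751053/504819) = (246234/504819)
factor out 2^1: 246234 = 2^1·123117; with 504819 mod 8 = 3, (2/504819) = -1; sign now -1; continue with (123117/504819)
flip (123117/504819) -> (504819/123117): both odd, 123117 mod 4 = 1, 504819 mod 4 = 3, so the flip contributes +1; sign now -1
(504819/123117): 504819 mod 123117 = 12351, so (504819/123117) = (12351/123117)
flip (12351/123117) -> (123117/12351): both odd, 12351 mod 4 = 3, 123117 mod 4 = 1, so the flip contributes +1; sign now -1
(123117/12351): 123117 mod 12351 = 11958, so (123117/12351) = (11958/12351)
factor out 2^1: 11958 = 2^1·5979; with 12351 mod 8 = 7, (2/12351) = +1; sign now -1; continue with (5979/12351)
flip (5979/12351) -> (12351/5979): both odd, 5979 mod 4 = 3, 12351 mod 4 = 3, so the flip contributes -1; sign now +1
(12351/5979): 12351 mod 5979 = 393, so (12351/5979) = (393/5979)
flip (393/5979) -> (5979/393): both odd, 393 mod 4 = 1, 5979 mod 4 = 3, so the flip contributes +1; sign now +1
(5979/393): 5979 mod 393 = 84, so (5979/393) = (84/393)
factor out 2^2: 84 = 2^2·21; with 393 mod 8 = 1, (2/393) = +1; sign now +1; continue with (21/393)
flip (21/393) -> (393/21): both odd, 21 mod 4 = 1, 393 mod 4 = 1, so the flip contributes +1; sign now +1
(393/21): 393 mod 21 = 15, so (393/21) = (15/21)
flip (15/21) -> (21/15): both odd, 15 mod 4 = 3, 21 mod 4 = 1, so the flip contributes +1; sign now +1
(21/15): 21 mod 15 = 6, so (21/15) = (6/15)
factor out 2^1: 6 = 2^1·3; with 15 mod 8 = 7, (2/15) = +1; sign now +1; continue with (3/15)
flip (3/15) -> (15/3): both odd, 3 mod 4 = 3, 15 mod 4 = 3, so the flip contributes -1; sign now -1
(15/3): 15 mod 3 = 0, so (15/3) = (0/3)
reached (0/3); gcd(a, n) > 1, so (0/3) = 0 and the symbol is 0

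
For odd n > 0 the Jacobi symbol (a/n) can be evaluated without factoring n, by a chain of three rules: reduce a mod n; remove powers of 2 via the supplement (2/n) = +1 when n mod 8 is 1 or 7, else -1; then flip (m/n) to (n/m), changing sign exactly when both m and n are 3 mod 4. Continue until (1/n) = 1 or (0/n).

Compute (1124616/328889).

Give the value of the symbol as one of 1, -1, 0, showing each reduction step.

1

(1124616/328889) = (137949/328889)   [reduce mod 328889]
reciprocity: (137949/328889) = +1·(328889/137949) since 137949 mod 4 = 1, 328889 mod 4 = 1; sign now +1
(328889/137949) = (52991/137949)   [reduce mod 137949]
reciprocity: (52991/137949) = +1·(137949/52991) since 52991 mod 4 = 3, 137949 mod 4 = 1; sign now +1
(137949/52991) = (31967/52991)   [reduce mod 52991]
reciprocity: (31967/52991) = -1·(52991/31967) since 31967 mod 4 = 3, 52991 mod 4 = 3; sign now -1
(52991/31967) = (21024/31967)   [reduce mod 31967]
21024 = 2^5·657; (2/31967) = +1 since 31967 mod 8 = 7, so (21024/31967) = (+1)^5·(657/31967); sign now -1
reciprocity: (657/31967) = +1·(31967/657) since 657 mod 4 = 1, 31967 mod 4 = 3; sign now -1
(31967/657) = (431/657)   [reduce mod 657]
reciprocity: (431/657) = +1·(657/431) since 431 mod 4 = 3, 657 mod 4 = 1; sign now -1
(657/431) = (226/431)   [reduce mod 431]
226 = 2^1·113; (2/431) = +1 since 431 mod 8 = 7, so (226/431) = (+1)^1·(113/431); sign now -1
reciprocity: (113/431) = +1·(431/113) since 113 mod 4 = 1, 431 mod 4 = 3; sign now -1
(431/113) = (92/113)   [reduce mod 113]
92 = 2^2·23; (2/113) = +1 since 113 mod 8 = 1, so (92/113) = (+1)^2·(23/113); sign now -1
reciprocity: (23/113) = +1·(113/23) since 23 mod 4 = 3, 113 mod 4 = 1; sign now -1
(113/23) = (21/23)   [reduce mod 23]
reciprocity: (21/23) = +1·(23/21) since 21 mod 4 = 1, 23 mod 4 = 3; sign now -1
(23/21) = (2/21)   [reduce mod 21]
2 = 2^1·1; (2/21) = -1 since 21 mod 8 = 5, so (2/21) = (-1)^1·(1/21); sign now +1
(1/21) = 1; final value = sign = +1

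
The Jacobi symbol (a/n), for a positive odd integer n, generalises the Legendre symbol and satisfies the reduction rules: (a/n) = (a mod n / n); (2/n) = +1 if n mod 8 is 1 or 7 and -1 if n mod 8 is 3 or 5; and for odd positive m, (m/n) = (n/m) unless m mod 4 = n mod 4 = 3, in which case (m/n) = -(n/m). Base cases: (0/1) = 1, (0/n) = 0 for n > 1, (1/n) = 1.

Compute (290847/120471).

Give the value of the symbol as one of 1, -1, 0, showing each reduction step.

(290847/120471) = (49905/120471)   [reduce mod 120471]
reciprocity: (49905/120471) = +1·(120471/49905) since 49905 mod 4 = 1, 120471 mod 4 = 3; sign now +1
(120471/49905) = (20661/49905)   [reduce mod 49905]
reciprocity: (20661/49905) = +1·(49905/20661) since 20661 mod 4 = 1, 49905 mod 4 = 1; sign now +1
(49905/20661) = (8583/20661)   [reduce mod 20661]
reciprocity: (8583/20661) = +1·(20661/8583) since 8583 mod 4 = 3, 20661 mod 4 = 1; sign now +1
(20661/8583) = (3495/8583)   [reduce mod 8583]
reciprocity: (3495/8583) = -1·(8583/3495) since 3495 mod 4 = 3, 8583 mod 4 = 3; sign now -1
(8583/3495) = (1593/3495)   [reduce mod 3495]
reciprocity: (1593/3495) = +1·(3495/1593) since 1593 mod 4 = 1, 3495 mod 4 = 3; sign now -1
(3495/1593) = (309/1593)   [reduce mod 1593]
reciprocity: (309/1593) = +1·(1593/309) since 309 mod 4 = 1, 1593 mod 4 = 1; sign now -1
(1593/309) = (48/309)   [reduce mod 309]
48 = 2^4·3; (2/309) = -1 since 309 mod 8 = 5, so (48/309) = (-1)^4·(3/309); sign now -1
reciprocity: (3/309) = +1·(309/3) since 3 mod 4 = 3, 309 mod 4 = 1; sign now -1
(309/3) = (0/3)   [reduce mod 3]
(0/3) = 0   [gcd(a, n) > 1]; final value = 0

0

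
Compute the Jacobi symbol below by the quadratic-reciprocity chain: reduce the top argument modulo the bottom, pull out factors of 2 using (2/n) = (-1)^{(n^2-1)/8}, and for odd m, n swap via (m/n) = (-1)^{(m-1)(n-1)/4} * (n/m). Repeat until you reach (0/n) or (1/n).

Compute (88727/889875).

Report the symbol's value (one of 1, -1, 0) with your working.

-1

reciprocity: (88727/889875) = -1·(889875/88727) since 88727 mod 4 = 3, 889875 mod 4 = 3; sign now -1
(889875/88727) = (2605/88727)   [reduce mod 88727]
reciprocity: (2605/88727) = +1·(88727/2605) since 2605 mod 4 = 1, 88727 mod 4 = 3; sign now -1
(88727/2605) = (157/2605)   [reduce mod 2605]
reciprocity: (157/2605) = +1·(2605/157) since 157 mod 4 = 1, 2605 mod 4 = 1; sign now -1
(2605/157) = (93/157)   [reduce mod 157]
reciprocity: (93/157) = +1·(157/93) since 93 mod 4 = 1, 157 mod 4 = 1; sign now -1
(157/93) = (64/93)   [reduce mod 93]
64 = 2^6·1; (2/93) = -1 since 93 mod 8 = 5, so (64/93) = (-1)^6·(1/93); sign now -1
(1/93) = 1; final value = sign = -1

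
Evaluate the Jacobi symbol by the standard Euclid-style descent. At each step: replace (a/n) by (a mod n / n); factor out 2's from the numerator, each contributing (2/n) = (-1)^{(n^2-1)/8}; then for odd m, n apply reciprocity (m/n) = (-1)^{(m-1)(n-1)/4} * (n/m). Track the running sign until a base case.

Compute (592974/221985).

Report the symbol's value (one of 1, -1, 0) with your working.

(592974/221985) = (149004/221985)   [reduce mod 221985]
149004 = 2^2·37251; (2/221985) = +1 since 221985 mod 8 = 1, so (149004/221985) = (+1)^2·(37251/221985); sign now +1
reciprocity: (37251/221985) = +1·(221985/37251) since 37251 mod 4 = 3, 221985 mod 4 = 1; sign now +1
(221985/37251) = (35730/37251)   [reduce mod 37251]
35730 = 2^1·17865; (2/37251) = -1 since 37251 mod 8 = 3, so (35730/37251) = (-1)^1·(17865/37251); sign now -1
reciprocity: (17865/37251) = +1·(37251/17865) since 17865 mod 4 = 1, 37251 mod 4 = 3; sign now -1
(37251/17865) = (1521/17865)   [reduce mod 17865]
reciprocity: (1521/17865) = +1·(17865/1521) since 1521 mod 4 = 1, 17865 mod 4 = 1; sign now -1
(17865/1521) = (1134/1521)   [reduce mod 1521]
1134 = 2^1·567; (2/1521) = +1 since 1521 mod 8 = 1, so (1134/1521) = (+1)^1·(567/1521); sign now -1
reciprocity: (567/1521) = +1·(1521/567) since 567 mod 4 = 3, 1521 mod 4 = 1; sign now -1
(1521/567) = (387/567)   [reduce mod 567]
reciprocity: (387/567) = -1·(567/387) since 387 mod 4 = 3, 567 mod 4 = 3; sign now +1
(567/387) = (180/387)   [reduce mod 387]
180 = 2^2·45; (2/387) = -1 since 387 mod 8 = 3, so (180/387) = (-1)^2·(45/387); sign now +1
reciprocity: (45/387) = +1·(387/45) since 45 mod 4 = 1, 387 mod 4 = 3; sign now +1
(387/45) = (27/45)   [reduce mod 45]
reciprocity: (27/45) = +1·(45/27) since 27 mod 4 = 3, 45 mod 4 = 1; sign now +1
(45/27) = (18/27)   [reduce mod 27]
18 = 2^1·9; (2/27) = -1 since 27 mod 8 = 3, so (18/27) = (-1)^1·(9/27); sign now -1
reciprocity: (9/27) = +1·(27/9) since 9 mod 4 = 1, 27 mod 4 = 3; sign now -1
(27/9) = (0/9)   [reduce mod 9]
(0/9) = 0   [gcd(a, n) > 1]; final value = 0

0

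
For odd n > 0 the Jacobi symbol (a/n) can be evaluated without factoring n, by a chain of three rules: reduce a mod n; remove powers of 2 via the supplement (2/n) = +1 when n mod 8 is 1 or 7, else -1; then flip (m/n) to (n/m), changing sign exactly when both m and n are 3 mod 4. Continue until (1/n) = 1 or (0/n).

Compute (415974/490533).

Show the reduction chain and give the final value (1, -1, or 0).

415974 = 2^1·207987; (2/490533) = -1 since 490533 mod 8 = 5, so (415974/490533) = (-1)^1·(207987/490533); sign now -1
reciprocity: (207987/490533) = +1·(490533/207987) since 207987 mod 4 = 3, 490533 mod 4 = 1; sign now -1
(490533/207987) = (74559/207987)   [reduce mod 207987]
reciprocity: (74559/207987) = -1·(207987/74559) since 74559 mod 4 = 3, 207987 mod 4 = 3; sign now +1
(207987/74559) = (58869/74559)   [reduce mod 74559]
reciprocity: (58869/74559) = +1·(74559/58869) since 58869 mod 4 = 1, 74559 mod 4 = 3; sign now +1
(74559/58869) = (15690/58869)   [reduce mod 58869]
15690 = 2^1·7845; (2/58869) = -1 since 58869 mod 8 = 5, so (15690/58869) = (-1)^1·(7845/58869); sign now -1
reciprocity: (7845/58869) = +1·(58869/7845) since 7845 mod 4 = 1, 58869 mod 4 = 1; sign now -1
(58869/7845) = (3954/7845)   [reduce mod 7845]
3954 = 2^1·1977; (2/7845) = -1 since 7845 mod 8 = 5, so (3954/7845) = (-1)^1·(1977/7845); sign now +1
reciprocity: (1977/7845) = +1·(7845/1977) since 1977 mod 4 = 1, 7845 mod 4 = 1; sign now +1
(7845/1977) = (1914/1977)   [reduce mod 1977]
1914 = 2^1·957; (2/1977) = +1 since 1977 mod 8 = 1, so (1914/1977) = (+1)^1·(957/1977); sign now +1
reciprocity: (957/1977) = +1·(1977/957) since 957 mod 4 = 1, 1977 mod 4 = 1; sign now +1
(1977/957) = (63/957)   [reduce mod 957]
reciprocity: (63/957) = +1·(957/63) since 63 mod 4 = 3, 957 mod 4 = 1; sign now +1
(957/63) = (12/63)   [reduce mod 63]
12 = 2^2·3; (2/63) = +1 since 63 mod 8 = 7, so (12/63) = (+1)^2·(3/63); sign now +1
reciprocity: (3/63) = -1·(63/3) since 3 mod 4 = 3, 63 mod 4 = 3; sign now -1
(63/3) = (0/3)   [reduce mod 3]
(0/3) = 0   [gcd(a, n) > 1]; final value = 0

0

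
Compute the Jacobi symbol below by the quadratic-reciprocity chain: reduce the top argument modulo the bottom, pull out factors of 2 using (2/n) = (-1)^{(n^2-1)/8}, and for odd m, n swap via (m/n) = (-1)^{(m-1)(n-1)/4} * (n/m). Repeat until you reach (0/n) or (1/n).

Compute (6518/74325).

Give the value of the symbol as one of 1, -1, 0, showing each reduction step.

1

factor out 2^1: 6518 = 2^1·3259; with 74325 mod 8 = 5, (2/74325) = -1; sign now -1; continue with (3259/74325)
flip (3259/74325) -> (74325/3259): both odd, 3259 mod 4 = 3, 74325 mod 4 = 1, so the flip contributes +1; sign now -1
(74325/3259): 74325 mod 3259 = 2627, so (74325/3259) = (2627/3259)
flip (2627/3259) -> (3259/2627): both odd, 2627 mod 4 = 3, 3259 mod 4 = 3, so the flip contributes -1; sign now +1
(3259/2627): 3259 mod 2627 = 632, so (3259/2627) = (632/2627)
factor out 2^3: 632 = 2^3·79; with 2627 mod 8 = 3, (2/2627) = -1; sign now -1; continue with (79/2627)
flip (79/2627) -> (2627/79): both odd, 79 mod 4 = 3, 2627 mod 4 = 3, so the flip contributes -1; sign now +1
(2627/79): 2627 mod 79 = 20, so (2627/79) = (20/79)
factor out 2^2: 20 = 2^2·5; with 79 mod 8 = 7, (2/79) = +1; sign now +1; continue with (5/79)
flip (5/79) -> (79/5): both odd, 5 mod 4 = 1, 79 mod 4 = 3, so the flip contributes +1; sign now +1
(79/5): 79 mod 5 = 4, so (79/5) = (4/5)
factor out 2^2: 4 = 2^2·1; with 5 mod 8 = 5, (2/5) = -1; sign now +1; continue with (1/5)
reached (1/5) = 1, so the symbol is +1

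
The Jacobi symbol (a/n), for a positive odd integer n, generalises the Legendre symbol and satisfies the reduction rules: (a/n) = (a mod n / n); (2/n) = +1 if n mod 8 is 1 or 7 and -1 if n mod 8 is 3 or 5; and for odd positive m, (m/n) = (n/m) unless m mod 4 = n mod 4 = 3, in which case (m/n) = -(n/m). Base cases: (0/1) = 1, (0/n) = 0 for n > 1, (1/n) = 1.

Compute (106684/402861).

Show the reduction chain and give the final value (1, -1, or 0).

-1

106684 = 2^2·26671; (2/402861) = -1 since 402861 mod 8 = 5, so (106684/402861) = (-1)^2·(26671/402861); sign now +1
reciprocity: (26671/402861) = +1·(402861/26671) since 26671 mod 4 = 3, 402861 mod 4 = 1; sign now +1
(402861/26671) = (2796/26671)   [reduce mod 26671]
2796 = 2^2·699; (2/26671) = +1 since 26671 mod 8 = 7, so (2796/26671) = (+1)^2·(699/26671); sign now +1
reciprocity: (699/26671) = -1·(26671/699) since 699 mod 4 = 3, 26671 mod 4 = 3; sign now -1
(26671/699) = (109/699)   [reduce mod 699]
reciprocity: (109/699) = +1·(699/109) since 109 mod 4 = 1, 699 mod 4 = 3; sign now -1
(699/109) = (45/109)   [reduce mod 109]
reciprocity: (45/109) = +1·(109/45) since 45 mod 4 = 1, 109 mod 4 = 1; sign now -1
(109/45) = (19/45)   [reduce mod 45]
reciprocity: (19/45) = +1·(45/19) since 19 mod 4 = 3, 45 mod 4 = 1; sign now -1
(45/19) = (7/19)   [reduce mod 19]
reciprocity: (7/19) = -1·(19/7) since 7 mod 4 = 3, 19 mod 4 = 3; sign now +1
(19/7) = (5/7)   [reduce mod 7]
reciprocity: (5/7) = +1·(7/5) since 5 mod 4 = 1, 7 mod 4 = 3; sign now +1
(7/5) = (2/5)   [reduce mod 5]
2 = 2^1·1; (2/5) = -1 since 5 mod 8 = 5, so (2/5) = (-1)^1·(1/5); sign now -1
(1/5) = 1; final value = sign = -1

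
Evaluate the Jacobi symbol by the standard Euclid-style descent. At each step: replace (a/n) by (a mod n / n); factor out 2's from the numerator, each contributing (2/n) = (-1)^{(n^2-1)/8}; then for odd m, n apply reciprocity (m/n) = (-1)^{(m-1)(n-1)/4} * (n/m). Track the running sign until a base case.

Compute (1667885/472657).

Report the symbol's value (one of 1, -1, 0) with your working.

(1667885/472657) = (249914/472657)   [reduce mod 472657]
249914 = 2^1·124957; (2/472657) = +1 since 472657 mod 8 = 1, so (249914/472657) = (+1)^1·(124957/472657); sign now +1
reciprocity: (124957/472657) = +1·(472657/124957) since 124957 mod 4 = 1, 472657 mod 4 = 1; sign now +1
(472657/124957) = (97786/124957)   [reduce mod 124957]
97786 = 2^1·48893; (2/124957) = -1 since 124957 mod 8 = 5, so (97786/124957) = (-1)^1·(48893/124957); sign now -1
reciprocity: (48893/124957) = +1·(124957/48893) since 48893 mod 4 = 1, 124957 mod 4 = 1; sign now -1
(124957/48893) = (27171/48893)   [reduce mod 48893]
reciprocity: (27171/48893) = +1·(48893/27171) since 27171 mod 4 = 3, 48893 mod 4 = 1; sign now -1
(48893/27171) = (21722/27171)   [reduce mod 27171]
21722 = 2^1·10861; (2/27171) = -1 since 27171 mod 8 = 3, so (21722/27171) = (-1)^1·(10861/27171); sign now +1
reciprocity: (10861/27171) = +1·(27171/10861) since 10861 mod 4 = 1, 27171 mod 4 = 3; sign now +1
(27171/10861) = (5449/10861)   [reduce mod 10861]
reciprocity: (5449/10861) = +1·(10861/5449) since 5449 mod 4 = 1, 10861 mod 4 = 1; sign now +1
(10861/5449) = (5412/5449)   [reduce mod 5449]
5412 = 2^2·1353; (2/5449) = +1 since 5449 mod 8 = 1, so (5412/5449) = (+1)^2·(1353/5449); sign now +1
reciprocity: (1353/5449) = +1·(5449/1353) since 1353 mod 4 = 1, 5449 mod 4 = 1; sign now +1
(5449/1353) = (37/1353)   [reduce mod 1353]
reciprocity: (37/1353) = +1·(1353/37) since 37 mod 4 = 1, 1353 mod 4 = 1; sign now +1
(1353/37) = (21/37)   [reduce mod 37]
reciprocity: (21/37) = +1·(37/21) since 21 mod 4 = 1, 37 mod 4 = 1; sign now +1
(37/21) = (16/21)   [reduce mod 21]
16 = 2^4·1; (2/21) = -1 since 21 mod 8 = 5, so (16/21) = (-1)^4·(1/21); sign now +1
(1/21) = 1; final value = sign = +1

1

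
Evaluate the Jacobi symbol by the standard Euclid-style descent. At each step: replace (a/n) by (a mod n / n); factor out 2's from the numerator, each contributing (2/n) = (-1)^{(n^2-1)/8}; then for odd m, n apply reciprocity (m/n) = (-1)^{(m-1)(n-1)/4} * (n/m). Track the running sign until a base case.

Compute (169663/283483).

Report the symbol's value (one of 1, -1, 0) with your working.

reciprocity: (169663/283483) = -1·(283483/169663) since 169663 mod 4 = 3, 283483 mod 4 = 3; sign now -1
(283483/169663) = (113820/169663)   [reduce mod 169663]
113820 = 2^2·28455; (2/169663) = +1 since 169663 mod 8 = 7, so (113820/169663) = (+1)^2·(28455/169663); sign now -1
reciprocity: (28455/169663) = -1·(169663/28455) since 28455 mod 4 = 3, 169663 mod 4 = 3; sign now +1
(169663/28455) = (27388/28455)   [reduce mod 28455]
27388 = 2^2·6847; (2/28455) = +1 since 28455 mod 8 = 7, so (27388/28455) = (+1)^2·(6847/28455); sign now +1
reciprocity: (6847/28455) = -1·(28455/6847) since 6847 mod 4 = 3, 28455 mod 4 = 3; sign now -1
(28455/6847) = (1067/6847)   [reduce mod 6847]
reciprocity: (1067/6847) = -1·(6847/1067) since 1067 mod 4 = 3, 6847 mod 4 = 3; sign now +1
(6847/1067) = (445/1067)   [reduce mod 1067]
reciprocity: (445/1067) = +1·(1067/445) since 445 mod 4 = 1, 1067 mod 4 = 3; sign now +1
(1067/445) = (177/445)   [reduce mod 445]
reciprocity: (177/445) = +1·(445/177) since 177 mod 4 = 1, 445 mod 4 = 1; sign now +1
(445/177) = (91/177)   [reduce mod 177]
reciprocity: (91/177) = +1·(177/91) since 91 mod 4 = 3, 177 mod 4 = 1; sign now +1
(177/91) = (86/91)   [reduce mod 91]
86 = 2^1·43; (2/91) = -1 since 91 mod 8 = 3, so (86/91) = (-1)^1·(43/91); sign now -1
reciprocity: (43/91) = -1·(91/43) since 43 mod 4 = 3, 91 mod 4 = 3; sign now +1
(91/43) = (5/43)   [reduce mod 43]
reciprocity: (5/43) = +1·(43/5) since 5 mod 4 = 1, 43 mod 4 = 3; sign now +1
(43/5) = (3/5)   [reduce mod 5]
reciprocity: (3/5) = +1·(5/3) since 3 mod 4 = 3, 5 mod 4 = 1; sign now +1
(5/3) = (2/3)   [reduce mod 3]
2 = 2^1·1; (2/3) = -1 since 3 mod 8 = 3, so (2/3) = (-1)^1·(1/3); sign now -1
(1/3) = 1; final value = sign = -1

-1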